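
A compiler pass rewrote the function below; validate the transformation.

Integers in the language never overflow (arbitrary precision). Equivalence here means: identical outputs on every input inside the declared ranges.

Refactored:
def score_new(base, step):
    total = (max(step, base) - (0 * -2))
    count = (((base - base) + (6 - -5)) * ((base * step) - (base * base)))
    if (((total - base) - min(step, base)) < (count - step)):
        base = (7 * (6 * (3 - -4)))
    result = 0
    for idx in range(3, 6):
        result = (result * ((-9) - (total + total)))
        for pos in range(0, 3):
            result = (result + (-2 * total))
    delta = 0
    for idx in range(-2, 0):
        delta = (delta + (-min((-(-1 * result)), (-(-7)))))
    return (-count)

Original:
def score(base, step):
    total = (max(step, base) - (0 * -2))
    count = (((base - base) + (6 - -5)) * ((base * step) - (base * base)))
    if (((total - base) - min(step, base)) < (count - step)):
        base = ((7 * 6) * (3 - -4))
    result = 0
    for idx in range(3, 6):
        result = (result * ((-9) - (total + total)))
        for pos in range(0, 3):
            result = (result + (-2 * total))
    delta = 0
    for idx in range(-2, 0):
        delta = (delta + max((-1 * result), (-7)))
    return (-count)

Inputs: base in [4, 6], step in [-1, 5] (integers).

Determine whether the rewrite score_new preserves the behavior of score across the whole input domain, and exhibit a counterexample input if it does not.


Reading the diff, among the changes: min/max/abs usage differs.
Spot check at base=6, step=0 — score: total=6, then count=-396, then (((total - base) - min(step, base)) < (count - step)) is false, then result=0, then (idx=3), then result=0, then (pos=0), then result=-12, then (pos=1), then result=-24, then (pos=2), then result=-36, then (idx=4), then result=756, then (pos=0), then result=744, then (pos=1), then result=732, then (pos=2), then result=720, then (idx=5), then result=-15120, then (pos=0), then result=-15132, then (pos=1), then result=-15144, then (pos=2), then result=-15156, then delta=0, then (idx=-2), then delta=15156, then (idx=-1), then delta=30312, then returns 396. score_new: total=6, then count=-396, then (((total - base) - min(step, base)) < (count - step)) is false, then result=0, then (idx=3), then result=0, then (pos=0), then result=-12, then (pos=1), then result=-24, then (pos=2), then result=-36, then (idx=4), then result=756, then (pos=0), then result=744, then (pos=1), then result=732, then (pos=2), then result=720, then (idx=5), then result=-15120, then (pos=0), then result=-15132, then (pos=1), then result=-15144, then (pos=2), then result=-15156, then delta=0, then (idx=-2), then delta=15156, then (idx=-1), then delta=30312, then returns 396. Both give 396.
Checked all 21 inputs in the declared domain: the outputs agree on every one.
verdict: equivalent


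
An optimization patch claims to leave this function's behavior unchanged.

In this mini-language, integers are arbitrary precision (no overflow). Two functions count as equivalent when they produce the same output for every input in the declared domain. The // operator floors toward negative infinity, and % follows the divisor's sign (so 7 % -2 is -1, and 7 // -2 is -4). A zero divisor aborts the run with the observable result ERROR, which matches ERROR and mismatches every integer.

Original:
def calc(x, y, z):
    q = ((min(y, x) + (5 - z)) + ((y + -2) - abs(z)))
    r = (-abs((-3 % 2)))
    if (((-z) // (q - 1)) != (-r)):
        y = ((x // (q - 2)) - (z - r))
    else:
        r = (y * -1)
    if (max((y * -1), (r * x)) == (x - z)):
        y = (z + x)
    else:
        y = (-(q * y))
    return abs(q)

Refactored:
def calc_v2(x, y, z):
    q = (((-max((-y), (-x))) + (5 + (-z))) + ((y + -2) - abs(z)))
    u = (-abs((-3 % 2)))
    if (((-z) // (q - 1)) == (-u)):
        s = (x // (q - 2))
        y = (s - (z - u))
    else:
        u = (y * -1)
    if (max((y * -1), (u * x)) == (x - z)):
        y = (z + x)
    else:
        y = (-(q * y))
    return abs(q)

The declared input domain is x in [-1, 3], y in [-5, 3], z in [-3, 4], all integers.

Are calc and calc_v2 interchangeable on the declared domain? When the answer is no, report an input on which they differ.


These are not equivalent — on x=-1, y=0, z=-3 the outputs split (ERROR vs 2).
calc: q becomes 2; next r becomes -1; next (((-z) // (q - 1)) != (-r)) evaluates to true; next hits division by zero so the output is ERROR
calc_v2: q becomes 2; next u becomes -1; next (((-z) // (q - 1)) == (-u)) evaluates to false; next u becomes 0; next (max((y * -1), (u * x)) == (x - z)) evaluates to false; next y becomes 0; next final value 2
verdict: not equivalent; witness: x=-1, y=0, z=-3


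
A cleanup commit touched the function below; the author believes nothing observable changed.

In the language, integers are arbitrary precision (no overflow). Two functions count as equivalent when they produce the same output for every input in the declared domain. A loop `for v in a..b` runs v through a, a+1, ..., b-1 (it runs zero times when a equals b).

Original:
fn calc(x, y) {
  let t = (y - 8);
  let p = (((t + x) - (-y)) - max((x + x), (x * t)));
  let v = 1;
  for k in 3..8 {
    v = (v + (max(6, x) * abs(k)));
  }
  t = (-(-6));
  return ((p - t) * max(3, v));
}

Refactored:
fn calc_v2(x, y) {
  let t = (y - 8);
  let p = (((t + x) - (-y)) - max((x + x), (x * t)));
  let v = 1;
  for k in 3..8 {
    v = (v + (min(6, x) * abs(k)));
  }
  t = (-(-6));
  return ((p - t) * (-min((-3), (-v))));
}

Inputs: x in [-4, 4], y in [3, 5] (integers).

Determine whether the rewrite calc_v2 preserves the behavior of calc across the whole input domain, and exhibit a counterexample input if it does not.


There is a counterexample at x=-4, y=3: -4832 on one side, -96 on the other.
calc: t=-5, then p=-26, then v=1, then (k=3), then v=19, then (k=4), then v=43, then (k=5), then v=73, then (k=6), then v=109, then (k=7), then v=151, then t=6, then returns -4832
calc_v2: t=-5, then p=-26, then v=1, then (k=3), then v=-11, then (k=4), then v=-27, then (k=5), then v=-47, then (k=6), then v=-71, then (k=7), then v=-99, then t=6, then returns -96
verdict: not equivalent; witness: x=-4, y=3


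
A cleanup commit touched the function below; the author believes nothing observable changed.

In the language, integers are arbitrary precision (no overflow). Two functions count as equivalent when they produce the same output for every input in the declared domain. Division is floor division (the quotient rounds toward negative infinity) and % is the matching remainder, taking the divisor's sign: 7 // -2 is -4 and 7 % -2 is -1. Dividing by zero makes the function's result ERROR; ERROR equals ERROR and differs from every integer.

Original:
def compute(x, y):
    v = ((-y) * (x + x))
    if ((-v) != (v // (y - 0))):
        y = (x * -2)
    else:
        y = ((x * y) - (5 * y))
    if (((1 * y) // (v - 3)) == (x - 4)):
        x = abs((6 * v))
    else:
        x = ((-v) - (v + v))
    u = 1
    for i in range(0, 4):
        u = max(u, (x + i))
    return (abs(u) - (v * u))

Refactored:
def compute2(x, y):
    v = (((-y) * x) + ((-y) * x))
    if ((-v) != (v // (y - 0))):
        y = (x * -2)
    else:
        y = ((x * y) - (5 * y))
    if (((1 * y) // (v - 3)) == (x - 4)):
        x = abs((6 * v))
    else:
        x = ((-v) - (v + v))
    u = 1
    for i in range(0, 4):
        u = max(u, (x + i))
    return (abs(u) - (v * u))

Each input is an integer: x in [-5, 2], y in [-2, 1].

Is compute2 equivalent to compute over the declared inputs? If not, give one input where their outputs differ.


Reading the diff, among the changes: arithmetic usage differs.
One worked example (x=-1, y=-1) — compute: v := -2 | ((-v) != (v // (y - 0))): false | y := 6 | (((1 * y) // (v - 3)) == (x - 4)): false | x := 6 | u := 1 | iter i=0: | u := 6 | iter i=1: | u := 7 | iter i=2: | u := 8 | iter i=3: | u := 9 | result 27; compute2: v := -2 | ((-v) != (v // (y - 0))): false | y := 6 | (((1 * y) // (v - 3)) == (x - 4)): false | x := 6 | u := 1 | iter i=0: | u := 6 | iter i=1: | u := 7 | iter i=2: | u := 8 | iter i=3: | u := 9 | result 27; agreement on 27.
An exhaustive pass over the 32 declared inputs shows identical outputs.
verdict: equivalent


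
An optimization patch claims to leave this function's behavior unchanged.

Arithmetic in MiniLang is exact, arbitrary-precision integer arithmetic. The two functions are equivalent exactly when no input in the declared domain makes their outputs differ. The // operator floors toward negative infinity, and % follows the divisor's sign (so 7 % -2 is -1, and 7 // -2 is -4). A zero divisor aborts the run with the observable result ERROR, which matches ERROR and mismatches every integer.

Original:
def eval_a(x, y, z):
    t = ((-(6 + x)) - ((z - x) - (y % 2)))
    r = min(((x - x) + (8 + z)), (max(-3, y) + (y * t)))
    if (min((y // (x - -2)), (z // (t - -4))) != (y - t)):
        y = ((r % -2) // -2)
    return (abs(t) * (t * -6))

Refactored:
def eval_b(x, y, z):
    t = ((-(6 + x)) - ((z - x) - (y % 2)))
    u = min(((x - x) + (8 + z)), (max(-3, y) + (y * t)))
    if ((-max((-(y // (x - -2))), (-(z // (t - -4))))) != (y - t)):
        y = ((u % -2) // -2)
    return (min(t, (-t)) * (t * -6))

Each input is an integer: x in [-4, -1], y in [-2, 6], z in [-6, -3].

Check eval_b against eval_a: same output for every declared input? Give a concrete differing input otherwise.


x=-4, y=-2, z=-5 yields 6 from eval_a but -6 from eval_b.
verdict: not equivalent; witness: x=-4, y=-2, z=-5


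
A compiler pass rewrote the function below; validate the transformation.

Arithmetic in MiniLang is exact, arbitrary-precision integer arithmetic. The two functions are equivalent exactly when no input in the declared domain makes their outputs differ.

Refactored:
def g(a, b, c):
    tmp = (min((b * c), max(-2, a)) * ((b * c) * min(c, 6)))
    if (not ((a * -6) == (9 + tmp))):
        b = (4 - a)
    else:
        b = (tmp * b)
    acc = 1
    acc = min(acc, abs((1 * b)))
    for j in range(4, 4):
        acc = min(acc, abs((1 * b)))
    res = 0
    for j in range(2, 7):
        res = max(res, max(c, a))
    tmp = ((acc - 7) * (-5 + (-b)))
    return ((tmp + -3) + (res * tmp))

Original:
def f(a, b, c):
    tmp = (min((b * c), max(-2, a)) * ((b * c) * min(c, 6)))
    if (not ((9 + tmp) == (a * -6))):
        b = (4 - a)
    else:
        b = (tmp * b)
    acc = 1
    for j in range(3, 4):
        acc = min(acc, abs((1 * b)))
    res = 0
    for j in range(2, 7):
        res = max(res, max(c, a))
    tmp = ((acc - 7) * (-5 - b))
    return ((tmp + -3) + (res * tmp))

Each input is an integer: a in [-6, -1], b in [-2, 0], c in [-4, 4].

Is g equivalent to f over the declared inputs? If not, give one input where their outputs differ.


Changes here: constant usage differs; statement counts differ; loop structure differs; arithmetic usage differs; min/max/abs usage differs; the full 162-point sweep finds no disagreement.
verdict: equivalent


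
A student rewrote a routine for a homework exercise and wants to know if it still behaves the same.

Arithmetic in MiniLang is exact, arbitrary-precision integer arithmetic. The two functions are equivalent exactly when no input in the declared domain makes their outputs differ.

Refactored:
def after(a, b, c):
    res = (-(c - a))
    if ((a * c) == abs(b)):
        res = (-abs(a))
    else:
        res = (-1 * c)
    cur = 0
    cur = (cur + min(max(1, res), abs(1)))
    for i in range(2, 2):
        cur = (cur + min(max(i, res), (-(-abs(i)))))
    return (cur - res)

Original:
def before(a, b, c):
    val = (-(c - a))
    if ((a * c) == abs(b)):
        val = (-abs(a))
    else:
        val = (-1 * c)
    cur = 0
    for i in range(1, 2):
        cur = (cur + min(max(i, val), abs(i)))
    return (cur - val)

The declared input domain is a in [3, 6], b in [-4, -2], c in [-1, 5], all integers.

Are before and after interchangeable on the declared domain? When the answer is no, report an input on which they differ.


Behavior is preserved: although min/max/abs usage differs, and local variable names differ, and loop structure differs, and constant usage differs, and statement counts differ, and arithmetic usage differs, the outputs never diverge.
One worked example (a=6, b=-4, c=-1) — before: val := 7 | ((a * c) == abs(b)): false | val := 1 | cur := 0 | iter i=1: | cur := 1 | result 0; after: res := 7 | ((a * c) == abs(b)): false | res := 1 | cur := 0 | cur := 1 | loop over i: empty range | result 0; agreement on 0.
Across all 84 domain points the two functions coincide.
verdict: equivalent


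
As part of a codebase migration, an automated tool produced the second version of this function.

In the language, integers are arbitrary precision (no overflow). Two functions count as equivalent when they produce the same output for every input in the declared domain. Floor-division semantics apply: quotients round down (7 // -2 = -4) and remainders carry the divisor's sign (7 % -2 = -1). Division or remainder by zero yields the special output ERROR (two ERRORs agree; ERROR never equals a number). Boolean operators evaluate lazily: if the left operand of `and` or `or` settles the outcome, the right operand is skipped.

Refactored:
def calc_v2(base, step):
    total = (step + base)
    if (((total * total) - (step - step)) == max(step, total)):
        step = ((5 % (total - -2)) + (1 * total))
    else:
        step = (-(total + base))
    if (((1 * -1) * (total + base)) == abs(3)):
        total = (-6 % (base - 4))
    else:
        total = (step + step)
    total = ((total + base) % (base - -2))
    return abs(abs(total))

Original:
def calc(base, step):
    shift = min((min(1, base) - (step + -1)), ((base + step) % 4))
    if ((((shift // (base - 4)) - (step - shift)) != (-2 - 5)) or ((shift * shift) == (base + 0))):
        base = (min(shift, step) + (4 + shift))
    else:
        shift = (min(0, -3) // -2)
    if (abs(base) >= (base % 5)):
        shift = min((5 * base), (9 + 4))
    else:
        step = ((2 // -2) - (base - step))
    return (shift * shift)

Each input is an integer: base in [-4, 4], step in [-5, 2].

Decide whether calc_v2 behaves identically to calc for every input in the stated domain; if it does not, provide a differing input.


Not equivalent: base=-4, step=-5 separates them (25 vs 0).
calc: shift := 2 | ((((shift // (base - 4)) - (step - shift)) != (-2 - 5)) or ((shift * shift) == (base + 0))): true | base := 1 | (abs(base) >= (base % 5)): true | shift := 5 | result 25
calc_v2: total := -9 | (((total * total) - (step - step)) == max(step, total)): false | step := 13 | (((1 * -1) * (total + base)) == abs(3)): false | total := 26 | total := 0 | result 0
verdict: not equivalent; witness: base=-4, step=-5


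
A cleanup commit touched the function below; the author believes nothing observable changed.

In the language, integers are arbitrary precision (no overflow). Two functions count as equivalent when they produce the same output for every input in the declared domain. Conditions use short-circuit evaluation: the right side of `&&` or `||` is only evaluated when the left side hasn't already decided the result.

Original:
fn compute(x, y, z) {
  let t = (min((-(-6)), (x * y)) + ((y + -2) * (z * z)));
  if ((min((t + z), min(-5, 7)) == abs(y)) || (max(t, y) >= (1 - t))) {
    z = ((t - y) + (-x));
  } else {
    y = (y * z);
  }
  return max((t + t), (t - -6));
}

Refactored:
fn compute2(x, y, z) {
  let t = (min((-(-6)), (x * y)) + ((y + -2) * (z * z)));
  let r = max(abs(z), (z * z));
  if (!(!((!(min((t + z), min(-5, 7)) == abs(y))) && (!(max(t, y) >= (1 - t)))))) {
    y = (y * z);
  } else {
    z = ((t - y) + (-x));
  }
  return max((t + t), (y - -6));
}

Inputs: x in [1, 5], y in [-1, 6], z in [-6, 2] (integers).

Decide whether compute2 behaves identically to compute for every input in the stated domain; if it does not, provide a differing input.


Take x=1, y=-1, z=-6.
compute: t := -109 | ((min((t + z), min(-5, 7)) == abs(y)) || (max(t, y) >= (1 - t))): false | y := 6 | result -103
compute2: t := -109 | r := 36 | (!(!((!(min((t + z), min(-5, 7)) == abs(y))) && (!(max(t, y) >= (1 - t)))))): true | y := 6 | result 12
-103 vs 12 — the two versions disagree here.
verdict: not equivalent; witness: x=1, y=-1, z=-6


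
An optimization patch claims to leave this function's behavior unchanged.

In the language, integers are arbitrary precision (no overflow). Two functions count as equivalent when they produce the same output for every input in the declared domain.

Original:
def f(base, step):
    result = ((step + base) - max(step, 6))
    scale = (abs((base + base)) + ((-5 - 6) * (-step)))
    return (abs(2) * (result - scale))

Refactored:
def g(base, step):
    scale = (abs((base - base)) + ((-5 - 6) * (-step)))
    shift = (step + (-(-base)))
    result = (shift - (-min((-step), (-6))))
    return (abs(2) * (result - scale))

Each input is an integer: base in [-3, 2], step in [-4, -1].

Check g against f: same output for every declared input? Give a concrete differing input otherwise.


Run the pair on base=-3, step=-4.
f: result=-13, then scale=-38, then returns 50
g: scale=-44, then shift=-7, then result=-13, then returns 62
50 vs 62 — the two versions disagree here.
verdict: not equivalent; witness: base=-3, step=-4


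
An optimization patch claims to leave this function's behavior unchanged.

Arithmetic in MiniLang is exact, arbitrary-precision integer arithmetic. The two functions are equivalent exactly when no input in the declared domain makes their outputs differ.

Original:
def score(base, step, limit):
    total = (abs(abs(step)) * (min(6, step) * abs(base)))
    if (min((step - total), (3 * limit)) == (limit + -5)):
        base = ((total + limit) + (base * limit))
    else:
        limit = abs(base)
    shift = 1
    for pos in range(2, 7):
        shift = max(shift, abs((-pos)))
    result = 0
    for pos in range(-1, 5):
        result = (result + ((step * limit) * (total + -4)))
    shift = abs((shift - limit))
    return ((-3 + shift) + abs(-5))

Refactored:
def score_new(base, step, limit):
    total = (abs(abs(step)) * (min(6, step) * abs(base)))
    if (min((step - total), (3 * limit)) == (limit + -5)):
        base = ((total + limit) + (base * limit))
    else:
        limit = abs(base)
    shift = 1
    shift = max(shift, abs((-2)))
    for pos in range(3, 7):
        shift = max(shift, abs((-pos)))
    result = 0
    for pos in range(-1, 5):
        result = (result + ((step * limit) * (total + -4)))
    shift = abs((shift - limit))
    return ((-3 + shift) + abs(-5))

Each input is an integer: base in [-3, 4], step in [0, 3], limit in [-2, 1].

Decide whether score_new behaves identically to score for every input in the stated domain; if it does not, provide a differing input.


The two are interchangeable: statement counts differ, plus min/max/abs usage differs, plus constant usage differs, plus loop structure differs, and every declared input agrees.
As a probe, take base=-1, step=3, limit=1: score runs total = 9; (min((step - total), (3 * limit)) == (limit + -5)) -> false; limit = 1; shift = 1; [pos=2]; shift = 2; [pos=3]; shift = 3; [pos=4]; shift = 4; [pos=5]; shift = 5; [pos=6]; shift = 6; result = 0; [pos=-1]; result = 15; [pos=0]; result = 30; [pos=1]; result = 45; [pos=2]; result = 60; [pos=3]; result = 75; [pos=4]; result = 90; shift = 5; return 7; score_new runs total = 9; (min((step - total), (3 * limit)) == (limit + -5)) -> false; limit = 1; shift = 1; shift = 2; [pos=3]; shift = 3; [pos=4]; shift = 4; [pos=5]; shift = 5; [pos=6]; shift = 6; result = 0; [pos=-1]; result = 15; [pos=0]; result = 30; [pos=1]; result = 45; [pos=2]; result = 60; [pos=3]; result = 75; [pos=4]; result = 90; shift = 5; return 7; both end at 7.
Sweeping the whole domain (128 inputs) finds no disagreement.
verdict: equivalent


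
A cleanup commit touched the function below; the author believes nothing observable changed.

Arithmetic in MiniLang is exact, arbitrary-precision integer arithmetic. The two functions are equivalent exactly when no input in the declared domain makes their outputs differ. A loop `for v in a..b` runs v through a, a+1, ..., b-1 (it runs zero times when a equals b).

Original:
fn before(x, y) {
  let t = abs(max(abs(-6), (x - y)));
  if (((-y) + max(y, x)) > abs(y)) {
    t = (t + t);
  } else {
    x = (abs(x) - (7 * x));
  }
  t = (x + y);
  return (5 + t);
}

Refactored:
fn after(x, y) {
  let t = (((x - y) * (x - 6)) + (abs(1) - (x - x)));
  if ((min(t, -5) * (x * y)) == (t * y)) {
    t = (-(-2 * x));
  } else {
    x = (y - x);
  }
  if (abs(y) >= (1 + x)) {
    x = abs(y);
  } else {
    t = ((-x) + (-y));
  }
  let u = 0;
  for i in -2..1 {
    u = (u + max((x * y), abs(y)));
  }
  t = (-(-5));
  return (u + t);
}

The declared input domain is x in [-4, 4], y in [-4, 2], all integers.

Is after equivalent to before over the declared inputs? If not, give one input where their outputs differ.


Not equivalent: x=-4, y=-4 separates them (33 vs 17).
before: t := 6 | (((-y) + max(y, x)) > abs(y)): false | x := 32 | t := 28 | result 33
after: t := 1 | ((min(t, -5) * (x * y)) == (t * y)): false | x := 0 | (abs(y) >= (1 + x)): true | x := 4 | u := 0 | iter i=-2: | u := 4 | iter i=-1: | u := 8 | iter i=0: | u := 12 | t := 5 | result 17
verdict: not equivalent; witness: x=-4, y=-4


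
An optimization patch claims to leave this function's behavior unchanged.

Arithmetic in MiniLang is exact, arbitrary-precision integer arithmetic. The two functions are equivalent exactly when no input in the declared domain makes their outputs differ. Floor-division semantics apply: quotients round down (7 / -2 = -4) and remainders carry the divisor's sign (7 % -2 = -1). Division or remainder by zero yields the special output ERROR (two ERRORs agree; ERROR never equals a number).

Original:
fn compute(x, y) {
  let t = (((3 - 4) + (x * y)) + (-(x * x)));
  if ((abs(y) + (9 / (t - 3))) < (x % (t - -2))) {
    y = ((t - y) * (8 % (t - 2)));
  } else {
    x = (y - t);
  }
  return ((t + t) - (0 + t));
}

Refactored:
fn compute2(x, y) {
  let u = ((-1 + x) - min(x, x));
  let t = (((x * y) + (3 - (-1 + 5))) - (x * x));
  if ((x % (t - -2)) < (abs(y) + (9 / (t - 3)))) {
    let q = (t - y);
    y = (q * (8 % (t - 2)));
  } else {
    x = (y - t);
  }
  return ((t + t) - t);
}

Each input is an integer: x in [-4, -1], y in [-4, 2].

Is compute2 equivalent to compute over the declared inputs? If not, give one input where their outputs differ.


Run the pair on x=-3, y=-4.
compute: t = 2; ((abs(y) + (9 / (t - 3))) < (x % (t - -2))) -> true; division by zero -> ERROR
compute2: u = -1; t = 2; ((x % (t - -2)) < (abs(y) + (9 / (t - 3)))) -> false; x = -6; return 2
ERROR against 2: the behavior changed.
verdict: not equivalent; witness: x=-3, y=-4


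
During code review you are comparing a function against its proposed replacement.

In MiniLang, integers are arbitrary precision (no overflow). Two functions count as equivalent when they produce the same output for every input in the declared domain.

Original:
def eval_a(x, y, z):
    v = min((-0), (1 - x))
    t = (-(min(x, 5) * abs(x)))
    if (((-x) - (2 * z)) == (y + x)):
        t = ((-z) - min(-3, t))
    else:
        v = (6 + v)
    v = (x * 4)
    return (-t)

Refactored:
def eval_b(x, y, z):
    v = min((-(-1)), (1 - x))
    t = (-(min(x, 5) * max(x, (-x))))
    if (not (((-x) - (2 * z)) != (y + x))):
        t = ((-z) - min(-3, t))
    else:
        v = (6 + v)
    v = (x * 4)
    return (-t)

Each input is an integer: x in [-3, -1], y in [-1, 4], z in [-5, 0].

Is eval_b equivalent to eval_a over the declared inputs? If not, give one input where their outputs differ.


The suspicious edit (`0` became `-1`) never changes the result for any input inside the declared domain; all 108 inputs agree.
verdict: equivalent


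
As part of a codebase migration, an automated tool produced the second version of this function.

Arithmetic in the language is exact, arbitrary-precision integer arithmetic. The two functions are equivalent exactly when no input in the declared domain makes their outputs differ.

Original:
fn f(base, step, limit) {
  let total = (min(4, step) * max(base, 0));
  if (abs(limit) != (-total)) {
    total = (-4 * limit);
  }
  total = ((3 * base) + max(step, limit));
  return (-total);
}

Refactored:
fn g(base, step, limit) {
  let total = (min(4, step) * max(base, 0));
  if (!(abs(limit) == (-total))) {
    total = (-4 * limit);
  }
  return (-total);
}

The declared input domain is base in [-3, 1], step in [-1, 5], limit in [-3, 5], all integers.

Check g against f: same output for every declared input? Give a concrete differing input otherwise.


Not equivalent: base=-3, step=-1, limit=-3 separates them (10 vs -12).
f: total := 0 | (abs(limit) != (-total)): true | total := 12 | total := -10 | result 10
g: total := 0 | (!(abs(limit) == (-total))): true | total := 12 | result -12
verdict: not equivalent; witness: base=-3, step=-1, limit=-3


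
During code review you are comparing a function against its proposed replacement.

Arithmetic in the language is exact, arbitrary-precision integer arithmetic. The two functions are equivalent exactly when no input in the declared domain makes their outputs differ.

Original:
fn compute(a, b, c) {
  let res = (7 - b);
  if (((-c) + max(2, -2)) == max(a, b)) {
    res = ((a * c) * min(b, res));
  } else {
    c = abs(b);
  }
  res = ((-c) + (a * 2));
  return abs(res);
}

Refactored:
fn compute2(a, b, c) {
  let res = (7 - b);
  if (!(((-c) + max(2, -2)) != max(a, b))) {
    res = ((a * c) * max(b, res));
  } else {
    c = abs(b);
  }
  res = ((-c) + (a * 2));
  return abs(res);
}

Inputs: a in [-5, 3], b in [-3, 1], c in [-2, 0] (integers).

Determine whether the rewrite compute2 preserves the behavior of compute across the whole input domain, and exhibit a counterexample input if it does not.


Although `min(b, res)` became `max(b, res)`, no input in the stated domain can expose it.
Spot check at a=3, b=-1, c=0 — compute: res = 8; (((-c) + max(2, -2)) == max(a, b)) -> false; c = 1; res = 5; return 5. compute2: res = 8; (!(((-c) + max(2, -2)) != max(a, b))) -> false; c = 1; res = 5; return 5. Both give 5.
Across all 135 domain points the two functions coincide.
verdict: equivalent


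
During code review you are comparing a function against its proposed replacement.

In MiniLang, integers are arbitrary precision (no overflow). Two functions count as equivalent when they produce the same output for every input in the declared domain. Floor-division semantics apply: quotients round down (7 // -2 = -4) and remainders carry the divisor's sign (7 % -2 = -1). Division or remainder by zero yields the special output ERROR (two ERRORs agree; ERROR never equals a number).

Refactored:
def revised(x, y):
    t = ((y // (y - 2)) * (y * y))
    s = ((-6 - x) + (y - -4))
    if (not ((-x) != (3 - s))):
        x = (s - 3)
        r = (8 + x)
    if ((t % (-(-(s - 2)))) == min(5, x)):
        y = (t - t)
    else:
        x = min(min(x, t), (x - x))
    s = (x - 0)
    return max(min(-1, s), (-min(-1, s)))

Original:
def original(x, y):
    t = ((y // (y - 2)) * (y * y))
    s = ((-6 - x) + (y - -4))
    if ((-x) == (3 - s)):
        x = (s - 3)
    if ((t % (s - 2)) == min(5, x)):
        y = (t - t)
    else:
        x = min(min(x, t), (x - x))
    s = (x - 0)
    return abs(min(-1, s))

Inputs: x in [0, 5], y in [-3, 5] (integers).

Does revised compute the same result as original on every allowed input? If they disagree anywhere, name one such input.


Side by side, the visible changes include: comparison usage differs; statement counts differ; constant usage differs; arithmetic usage differs; local variable names differ; boolean connective usage differs; min/max/abs usage differs.
Tracing x=2, y=4: original: t becomes 32; next s becomes 0; next ((-x) == (3 - s)) evaluates to false; next ((t % (s - 2)) == min(5, x)) evaluates to false; next x becomes 0; next s becomes 0; next final value 1 | revised: t becomes 32; next s becomes 0; next (not ((-x) != (3 - s))) evaluates to false; next ((t % (-(-(s - 2)))) == min(5, x)) evaluates to false; next x becomes 0; next s becomes 0; next final value 1 — matching result 1.
Checked all 54 inputs in the declared domain: the outputs agree on every one.
verdict: equivalent


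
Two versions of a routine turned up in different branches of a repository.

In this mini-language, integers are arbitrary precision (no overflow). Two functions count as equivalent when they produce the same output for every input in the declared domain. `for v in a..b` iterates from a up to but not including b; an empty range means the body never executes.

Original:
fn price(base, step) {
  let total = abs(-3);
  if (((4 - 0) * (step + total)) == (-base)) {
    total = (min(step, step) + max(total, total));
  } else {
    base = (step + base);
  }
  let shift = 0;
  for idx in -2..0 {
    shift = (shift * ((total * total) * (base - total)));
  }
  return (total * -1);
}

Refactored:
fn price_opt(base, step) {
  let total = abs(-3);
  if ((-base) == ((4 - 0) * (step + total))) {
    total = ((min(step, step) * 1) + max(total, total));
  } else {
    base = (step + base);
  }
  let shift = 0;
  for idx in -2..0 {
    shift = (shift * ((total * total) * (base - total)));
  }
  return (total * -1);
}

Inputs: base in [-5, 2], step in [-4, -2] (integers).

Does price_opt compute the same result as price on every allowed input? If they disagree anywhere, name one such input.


This is a faithful refactor — constant usage differs, arithmetic usage differs, but the computed results match everywhere.
As a probe, take base=-2, step=-3: price runs total = 3; (((4 - 0) * (step + total)) == (-base)) -> false; base = -5; shift = 0; [idx=-2]; shift = 0; [idx=-1]; shift = 0; return -3; price_opt runs total = 3; ((-base) == ((4 - 0) * (step + total))) -> false; base = -5; shift = 0; [idx=-2]; shift = 0; [idx=-1]; shift = 0; return -3; both end at -3.
Sweeping the whole domain (24 inputs) finds no disagreement.
verdict: equivalent


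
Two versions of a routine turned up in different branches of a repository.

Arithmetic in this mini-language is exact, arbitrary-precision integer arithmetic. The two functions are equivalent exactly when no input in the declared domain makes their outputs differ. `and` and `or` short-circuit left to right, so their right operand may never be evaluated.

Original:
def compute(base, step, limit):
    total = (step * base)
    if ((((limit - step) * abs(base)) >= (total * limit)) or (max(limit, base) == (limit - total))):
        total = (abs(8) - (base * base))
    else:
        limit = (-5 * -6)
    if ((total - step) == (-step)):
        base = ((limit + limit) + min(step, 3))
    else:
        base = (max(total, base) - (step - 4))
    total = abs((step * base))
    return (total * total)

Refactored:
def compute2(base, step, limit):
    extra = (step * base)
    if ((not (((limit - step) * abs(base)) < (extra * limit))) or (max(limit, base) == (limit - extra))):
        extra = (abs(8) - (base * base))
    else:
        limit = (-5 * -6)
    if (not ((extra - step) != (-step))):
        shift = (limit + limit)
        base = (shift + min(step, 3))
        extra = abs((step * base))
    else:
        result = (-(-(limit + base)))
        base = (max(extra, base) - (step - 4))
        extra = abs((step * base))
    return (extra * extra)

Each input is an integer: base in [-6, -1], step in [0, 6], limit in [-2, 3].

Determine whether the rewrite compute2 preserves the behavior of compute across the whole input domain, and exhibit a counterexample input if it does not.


Side by side, the visible changes include: comparison usage differs; statement counts differ; min/max/abs usage differs; boolean connective usage differs; local variable names differ; arithmetic usage differs.
Tracing base=-3, step=6, limit=3: compute: total := -18 | ((((limit - step) * abs(base)) >= (total * limit)) or (max(limit, base) == (limit - total))): true | total := -1 | ((total - step) == (-step)): false | base := -3 | total := 18 | result 324 | compute2: extra := -18 | ((not (((limit - step) * abs(base)) < (extra * limit))) or (max(limit, base) == (limit - extra))): true | extra := -1 | (not ((extra - step) != (-step))): false | result := 0 | base := -3 | extra := 18 | result 324 — matching result 324.
Sweeping the whole domain (252 inputs) finds no disagreement.
verdict: equivalent


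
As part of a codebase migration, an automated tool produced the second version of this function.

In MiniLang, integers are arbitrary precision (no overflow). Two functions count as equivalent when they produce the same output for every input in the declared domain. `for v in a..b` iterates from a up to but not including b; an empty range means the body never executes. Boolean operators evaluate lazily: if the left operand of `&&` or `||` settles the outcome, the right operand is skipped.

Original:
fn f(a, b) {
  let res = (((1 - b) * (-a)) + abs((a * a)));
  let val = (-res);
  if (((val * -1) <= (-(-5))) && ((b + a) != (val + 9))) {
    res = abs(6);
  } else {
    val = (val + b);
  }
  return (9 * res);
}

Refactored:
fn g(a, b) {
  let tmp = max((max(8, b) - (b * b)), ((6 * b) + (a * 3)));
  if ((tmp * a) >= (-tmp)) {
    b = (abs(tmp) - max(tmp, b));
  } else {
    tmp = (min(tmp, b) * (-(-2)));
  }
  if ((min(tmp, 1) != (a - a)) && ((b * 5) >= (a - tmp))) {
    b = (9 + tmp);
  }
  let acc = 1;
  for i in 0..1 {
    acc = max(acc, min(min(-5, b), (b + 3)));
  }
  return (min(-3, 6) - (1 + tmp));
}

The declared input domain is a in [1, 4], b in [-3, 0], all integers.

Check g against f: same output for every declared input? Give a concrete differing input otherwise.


Input a=1, b=-3: 54 from f versus 2 from g.
verdict: not equivalent; witness: a=1, b=-3


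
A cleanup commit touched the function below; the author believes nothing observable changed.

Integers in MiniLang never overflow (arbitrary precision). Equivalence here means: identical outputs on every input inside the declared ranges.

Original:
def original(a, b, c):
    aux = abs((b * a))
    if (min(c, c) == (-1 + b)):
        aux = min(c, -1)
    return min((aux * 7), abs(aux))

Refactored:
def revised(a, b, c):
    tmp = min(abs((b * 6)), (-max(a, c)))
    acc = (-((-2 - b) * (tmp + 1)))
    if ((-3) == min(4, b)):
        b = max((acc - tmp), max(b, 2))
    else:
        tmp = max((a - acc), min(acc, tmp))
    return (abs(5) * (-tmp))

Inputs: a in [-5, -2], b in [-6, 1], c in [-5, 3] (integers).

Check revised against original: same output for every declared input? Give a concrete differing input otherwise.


Input a=-5, b=-6, c=-5: 30 from original versus -95 from revised.
verdict: not equivalent; witness: a=-5, b=-6, c=-5


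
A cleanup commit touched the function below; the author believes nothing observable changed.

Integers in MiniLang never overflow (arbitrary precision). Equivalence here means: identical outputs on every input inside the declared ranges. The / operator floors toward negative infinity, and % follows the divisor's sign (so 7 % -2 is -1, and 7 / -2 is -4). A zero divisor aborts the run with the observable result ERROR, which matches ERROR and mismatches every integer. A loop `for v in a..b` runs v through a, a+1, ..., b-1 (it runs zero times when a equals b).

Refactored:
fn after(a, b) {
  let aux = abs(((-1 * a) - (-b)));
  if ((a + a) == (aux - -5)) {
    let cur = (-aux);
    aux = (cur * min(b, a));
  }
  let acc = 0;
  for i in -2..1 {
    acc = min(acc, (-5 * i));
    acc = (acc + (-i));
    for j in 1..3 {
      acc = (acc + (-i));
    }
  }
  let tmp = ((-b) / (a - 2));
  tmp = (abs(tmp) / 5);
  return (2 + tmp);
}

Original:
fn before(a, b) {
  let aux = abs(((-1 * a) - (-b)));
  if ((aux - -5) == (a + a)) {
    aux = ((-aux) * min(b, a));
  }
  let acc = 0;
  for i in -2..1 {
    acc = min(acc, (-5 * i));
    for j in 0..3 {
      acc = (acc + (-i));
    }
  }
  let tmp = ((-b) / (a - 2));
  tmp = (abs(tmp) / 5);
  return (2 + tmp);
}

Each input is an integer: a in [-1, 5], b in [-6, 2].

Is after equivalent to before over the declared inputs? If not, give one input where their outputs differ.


Equivalent — the differences include arithmetic usage differs; and statement counts differ; and local variable names differ; and loop structure differs, yet no declared input distinguishes the two.
Spot check at a=5, b=-1 — before: aux=6, then ((aux - -5) == (a + a)) is false, then acc=0, then (i=-2), then acc=0, then (j=0), then acc=2, then (j=1), then acc=4, then (j=2), then acc=6, then (i=-1), then acc=5, then (j=0), then acc=6, then (j=1), then acc=7, then (j=2), then acc=8, then (i=0), then acc=0, then (j=0), then acc=0, then (j=1), then acc=0, then (j=2), then acc=0, then tmp=0, then tmp=0, then returns 2. after: aux=6, then ((a + a) == (aux - -5)) is false, then acc=0, then (i=-2), then acc=0, then acc=2, then (j=1), then acc=4, then (j=2), then acc=6, then (i=-1), then acc=5, then acc=6, then (j=1), then acc=7, then (j=2), then acc=8, then (i=0), then acc=0, then acc=0, then (j=1), then acc=0, then (j=2), then acc=0, then tmp=0, then tmp=0, then returns 2. Both give 2.
Checked all 63 inputs in the declared domain: the outputs agree on every one.
verdict: equivalent


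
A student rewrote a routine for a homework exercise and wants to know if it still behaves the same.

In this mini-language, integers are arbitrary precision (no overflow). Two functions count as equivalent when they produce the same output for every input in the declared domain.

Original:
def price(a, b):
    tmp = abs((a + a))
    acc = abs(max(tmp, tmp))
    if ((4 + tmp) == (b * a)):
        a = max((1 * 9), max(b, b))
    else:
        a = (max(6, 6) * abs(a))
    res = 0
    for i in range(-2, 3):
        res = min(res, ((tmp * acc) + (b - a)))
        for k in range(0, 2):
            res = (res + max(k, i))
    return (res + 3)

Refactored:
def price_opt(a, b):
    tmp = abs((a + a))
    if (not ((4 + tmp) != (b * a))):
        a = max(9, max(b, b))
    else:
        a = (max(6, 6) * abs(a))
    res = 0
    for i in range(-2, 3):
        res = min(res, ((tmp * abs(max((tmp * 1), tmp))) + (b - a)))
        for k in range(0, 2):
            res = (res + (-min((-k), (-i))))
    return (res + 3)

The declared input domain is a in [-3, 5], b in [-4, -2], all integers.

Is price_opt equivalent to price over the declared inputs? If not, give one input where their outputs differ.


Changes here: statement counts differ; also min/max/abs usage differs; also comparison usage differs; also local variable names differ; also boolean connective usage differs; the full 27-point sweep finds no disagreement.
verdict: equivalent


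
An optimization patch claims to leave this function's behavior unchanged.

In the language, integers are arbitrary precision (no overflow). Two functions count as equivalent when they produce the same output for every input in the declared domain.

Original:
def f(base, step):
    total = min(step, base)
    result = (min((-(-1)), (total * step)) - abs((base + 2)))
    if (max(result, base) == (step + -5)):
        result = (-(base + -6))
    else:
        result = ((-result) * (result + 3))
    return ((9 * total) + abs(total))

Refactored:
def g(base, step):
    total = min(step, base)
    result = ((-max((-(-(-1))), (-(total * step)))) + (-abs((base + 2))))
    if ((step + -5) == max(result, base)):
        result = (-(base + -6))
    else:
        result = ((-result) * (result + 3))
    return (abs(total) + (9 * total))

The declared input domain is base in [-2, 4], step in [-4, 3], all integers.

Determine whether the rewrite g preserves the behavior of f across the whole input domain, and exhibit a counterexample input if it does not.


The two are interchangeable: arithmetic usage differs, plus min/max/abs usage differs, and every declared input agrees.
One worked example (base=0, step=-2) — f: total := -2 | result := -1 | (max(result, base) == (step + -5)): false | result := 2 | result -16; g: total := -2 | result := -1 | ((step + -5) == max(result, base)): false | result := 2 | result -16; agreement on -16.
Every one of the 56 inputs gives matching results.
verdict: equivalent


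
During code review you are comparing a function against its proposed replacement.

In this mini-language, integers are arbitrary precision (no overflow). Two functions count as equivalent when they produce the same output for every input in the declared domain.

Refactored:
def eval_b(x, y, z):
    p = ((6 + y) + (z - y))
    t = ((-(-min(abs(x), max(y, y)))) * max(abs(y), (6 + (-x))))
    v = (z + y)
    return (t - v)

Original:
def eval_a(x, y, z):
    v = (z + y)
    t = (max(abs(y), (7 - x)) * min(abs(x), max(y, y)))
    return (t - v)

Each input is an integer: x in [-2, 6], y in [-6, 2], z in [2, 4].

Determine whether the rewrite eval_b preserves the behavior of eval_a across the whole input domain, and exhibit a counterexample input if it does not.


These are not equivalent — on x=-2, y=-6, z=2 the outputs split (-50 vs -44).
eval_a: v = -4; t = -54; return -50
eval_b: p = 8; t = -48; v = -4; return -44
verdict: not equivalent; witness: x=-2, y=-6, z=2
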